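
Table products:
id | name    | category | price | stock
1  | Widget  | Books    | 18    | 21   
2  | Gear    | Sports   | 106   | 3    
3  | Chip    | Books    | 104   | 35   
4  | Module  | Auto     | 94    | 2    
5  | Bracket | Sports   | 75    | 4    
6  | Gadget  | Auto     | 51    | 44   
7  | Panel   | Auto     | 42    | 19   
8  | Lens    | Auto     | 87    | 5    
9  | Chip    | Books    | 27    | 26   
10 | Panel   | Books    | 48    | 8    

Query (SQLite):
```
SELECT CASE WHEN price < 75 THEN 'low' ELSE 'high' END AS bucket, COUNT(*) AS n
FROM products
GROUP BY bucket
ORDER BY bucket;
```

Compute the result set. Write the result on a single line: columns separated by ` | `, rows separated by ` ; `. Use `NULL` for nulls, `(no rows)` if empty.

Bucket rows by price < 75 → 'low' else 'high'; count each bucket.

high | 5 ; low | 5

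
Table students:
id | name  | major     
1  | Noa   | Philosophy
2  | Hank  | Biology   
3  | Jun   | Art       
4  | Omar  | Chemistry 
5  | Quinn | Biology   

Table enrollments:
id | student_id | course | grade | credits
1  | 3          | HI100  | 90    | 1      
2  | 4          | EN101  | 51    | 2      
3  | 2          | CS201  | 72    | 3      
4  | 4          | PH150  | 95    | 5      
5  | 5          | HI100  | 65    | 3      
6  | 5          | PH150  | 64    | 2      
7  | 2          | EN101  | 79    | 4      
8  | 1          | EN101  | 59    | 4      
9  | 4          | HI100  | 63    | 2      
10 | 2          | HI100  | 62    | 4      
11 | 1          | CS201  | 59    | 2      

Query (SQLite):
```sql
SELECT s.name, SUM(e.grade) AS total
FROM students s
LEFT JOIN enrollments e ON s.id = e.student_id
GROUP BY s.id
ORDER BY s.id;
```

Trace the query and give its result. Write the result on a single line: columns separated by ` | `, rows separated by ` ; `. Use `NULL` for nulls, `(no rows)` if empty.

Noa | 118 ; Hank | 213 ; Jun | 90 ; Omar | 209 ; Quinn | 129

LEFT JOIN keeps every students row; unmatched ones get NULL for enrollments columns.
Group by students.id and compute SUM(e.grade). SUM over an all-NULL group is NULL.
  1: ids {8, 11} → SUM(e.grade)=118
  2: ids {3, 7, 10} → SUM(e.grade)=213
  3: ids {1} → SUM(e.grade)=90
  4: ids {2, 4, 9} → SUM(e.grade)=209
  5: ids {5, 6} → SUM(e.grade)=129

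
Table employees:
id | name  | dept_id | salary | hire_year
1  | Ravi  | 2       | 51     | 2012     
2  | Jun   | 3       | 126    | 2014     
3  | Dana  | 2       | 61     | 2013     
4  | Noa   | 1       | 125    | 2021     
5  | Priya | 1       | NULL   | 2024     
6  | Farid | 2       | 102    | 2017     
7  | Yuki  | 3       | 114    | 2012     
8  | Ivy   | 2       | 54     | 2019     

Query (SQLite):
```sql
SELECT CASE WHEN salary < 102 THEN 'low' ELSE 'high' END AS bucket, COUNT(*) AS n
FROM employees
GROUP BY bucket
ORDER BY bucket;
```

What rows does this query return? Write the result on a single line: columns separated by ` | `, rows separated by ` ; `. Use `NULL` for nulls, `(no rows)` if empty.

high | 5 ; low | 3

Bucket rows by salary < 102 → 'low' else 'high'; count each bucket.
NULL < 102 is unknown, so NULL salary falls into ELSE → 'high'.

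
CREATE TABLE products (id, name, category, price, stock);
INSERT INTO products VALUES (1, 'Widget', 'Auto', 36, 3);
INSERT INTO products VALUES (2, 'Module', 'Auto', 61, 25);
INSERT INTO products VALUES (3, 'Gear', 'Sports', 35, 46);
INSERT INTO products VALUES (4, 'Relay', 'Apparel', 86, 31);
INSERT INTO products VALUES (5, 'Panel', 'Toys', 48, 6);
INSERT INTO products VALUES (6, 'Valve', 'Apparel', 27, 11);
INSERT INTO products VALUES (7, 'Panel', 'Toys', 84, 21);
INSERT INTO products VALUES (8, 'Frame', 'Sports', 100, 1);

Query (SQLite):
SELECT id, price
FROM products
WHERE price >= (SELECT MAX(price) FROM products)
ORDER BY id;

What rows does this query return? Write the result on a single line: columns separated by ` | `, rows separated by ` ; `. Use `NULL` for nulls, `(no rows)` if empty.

8 | 100

Scalar subquery: MAX(price) over all products rows = 100.
Keep rows where price >= that value.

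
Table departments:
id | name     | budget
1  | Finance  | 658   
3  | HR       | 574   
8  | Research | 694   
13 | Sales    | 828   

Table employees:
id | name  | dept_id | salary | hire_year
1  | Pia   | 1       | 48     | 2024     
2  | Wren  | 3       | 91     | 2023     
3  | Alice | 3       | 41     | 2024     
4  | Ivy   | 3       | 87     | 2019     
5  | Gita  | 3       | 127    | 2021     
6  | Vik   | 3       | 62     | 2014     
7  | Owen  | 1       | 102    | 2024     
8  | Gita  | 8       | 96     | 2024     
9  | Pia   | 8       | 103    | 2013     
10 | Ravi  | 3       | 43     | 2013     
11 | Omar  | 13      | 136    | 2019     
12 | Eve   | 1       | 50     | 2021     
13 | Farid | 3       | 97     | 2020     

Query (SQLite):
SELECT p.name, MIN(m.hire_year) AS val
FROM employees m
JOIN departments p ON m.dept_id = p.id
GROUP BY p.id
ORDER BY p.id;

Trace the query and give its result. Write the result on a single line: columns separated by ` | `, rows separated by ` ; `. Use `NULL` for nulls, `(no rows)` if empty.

Finance | 2021 ; HR | 2013 ; Research | 2013 ; Sales | 2019

Join each employees row to its departments via dept_id.
Group joined rows by departments.id; compute MIN(m.hire_year) per group.
  1: ids {1, 7, 12} → MIN(m.hire_year)=2021
  3: ids {2, 3, 4, 5, 6, 10, 13} → MIN(m.hire_year)=2013
  8: ids {8, 9} → MIN(m.hire_year)=2013
  13: ids {11} → MIN(m.hire_year)=2019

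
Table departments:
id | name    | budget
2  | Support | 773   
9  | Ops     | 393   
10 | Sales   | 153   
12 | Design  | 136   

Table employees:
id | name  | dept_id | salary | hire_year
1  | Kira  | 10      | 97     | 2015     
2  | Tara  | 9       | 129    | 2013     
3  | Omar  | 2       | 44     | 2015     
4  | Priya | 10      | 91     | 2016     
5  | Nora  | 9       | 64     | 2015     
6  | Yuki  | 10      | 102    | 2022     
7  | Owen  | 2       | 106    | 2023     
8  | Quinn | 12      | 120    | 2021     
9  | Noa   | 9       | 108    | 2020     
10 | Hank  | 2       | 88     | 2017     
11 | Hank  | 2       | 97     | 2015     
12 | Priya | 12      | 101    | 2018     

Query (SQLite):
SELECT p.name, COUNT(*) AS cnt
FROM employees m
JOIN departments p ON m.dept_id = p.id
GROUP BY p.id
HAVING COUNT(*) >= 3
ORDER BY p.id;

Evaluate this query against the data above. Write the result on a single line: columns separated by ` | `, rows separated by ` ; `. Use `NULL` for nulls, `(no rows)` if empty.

Support | 4 ; Ops | 3 ; Sales | 3

Join each employees row to its departments via dept_id.
Group joined rows by departments.id; compute COUNT(*) per group.
HAVING: keep groups with count ≥ 3.
  2: ids {3, 7, 10, 11} → COUNT(*)=4
  9: ids {2, 5, 9} → COUNT(*)=3
  10: ids {1, 4, 6} → COUNT(*)=3
  12: ids {8, 12} → COUNT(*)=2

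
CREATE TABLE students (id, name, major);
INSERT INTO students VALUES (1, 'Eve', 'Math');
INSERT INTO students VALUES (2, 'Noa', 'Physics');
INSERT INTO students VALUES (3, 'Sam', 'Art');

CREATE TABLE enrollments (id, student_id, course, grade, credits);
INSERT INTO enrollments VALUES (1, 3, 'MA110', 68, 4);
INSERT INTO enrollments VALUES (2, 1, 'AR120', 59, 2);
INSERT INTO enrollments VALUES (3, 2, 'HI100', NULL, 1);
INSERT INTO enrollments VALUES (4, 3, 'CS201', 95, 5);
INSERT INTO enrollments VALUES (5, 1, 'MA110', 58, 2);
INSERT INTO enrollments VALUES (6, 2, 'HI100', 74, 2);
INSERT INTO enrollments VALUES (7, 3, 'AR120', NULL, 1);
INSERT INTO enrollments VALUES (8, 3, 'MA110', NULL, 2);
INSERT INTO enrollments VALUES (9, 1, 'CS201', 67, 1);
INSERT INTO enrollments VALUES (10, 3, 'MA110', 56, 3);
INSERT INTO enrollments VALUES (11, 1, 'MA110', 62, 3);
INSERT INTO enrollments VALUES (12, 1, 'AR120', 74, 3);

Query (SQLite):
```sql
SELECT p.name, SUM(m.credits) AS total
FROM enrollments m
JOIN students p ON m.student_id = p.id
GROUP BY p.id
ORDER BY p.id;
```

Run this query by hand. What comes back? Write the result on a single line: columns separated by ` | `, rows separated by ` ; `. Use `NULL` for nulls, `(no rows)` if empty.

Join each enrollments row to its students via student_id.
Group joined rows by students.id; compute SUM(m.credits) per group.
  1: ids {2, 5, 9, 11, 12} → SUM(m.credits)=11
  2: ids {3, 6} → SUM(m.credits)=3
  3: ids {1, 4, 7, 8, 10} → SUM(m.credits)=15

Eve | 11 ; Noa | 3 ; Sam | 15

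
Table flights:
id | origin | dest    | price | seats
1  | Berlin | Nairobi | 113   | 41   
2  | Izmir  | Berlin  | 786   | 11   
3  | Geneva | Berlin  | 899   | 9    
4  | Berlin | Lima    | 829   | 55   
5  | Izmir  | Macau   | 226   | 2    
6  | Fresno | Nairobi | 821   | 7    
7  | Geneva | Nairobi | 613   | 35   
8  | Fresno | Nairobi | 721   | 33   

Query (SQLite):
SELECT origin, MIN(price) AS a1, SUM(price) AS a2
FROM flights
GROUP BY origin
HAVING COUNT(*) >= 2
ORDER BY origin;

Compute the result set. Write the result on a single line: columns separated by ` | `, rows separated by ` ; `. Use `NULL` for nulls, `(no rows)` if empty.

Group flights by origin.
Per group compute: MIN(price), SUM(price).
HAVING: drop groups with fewer than 2 rows.
  Berlin: ids {1, 4} → MIN(price)=113, SUM(price)=942
  Fresno: ids {6, 8} → MIN(price)=721, SUM(price)=1542
  Geneva: ids {3, 7} → MIN(price)=613, SUM(price)=1512
  Izmir: ids {2, 5} → MIN(price)=226, SUM(price)=1012

Berlin | 113 | 942 ; Fresno | 721 | 1542 ; Geneva | 613 | 1512 ; Izmir | 226 | 1012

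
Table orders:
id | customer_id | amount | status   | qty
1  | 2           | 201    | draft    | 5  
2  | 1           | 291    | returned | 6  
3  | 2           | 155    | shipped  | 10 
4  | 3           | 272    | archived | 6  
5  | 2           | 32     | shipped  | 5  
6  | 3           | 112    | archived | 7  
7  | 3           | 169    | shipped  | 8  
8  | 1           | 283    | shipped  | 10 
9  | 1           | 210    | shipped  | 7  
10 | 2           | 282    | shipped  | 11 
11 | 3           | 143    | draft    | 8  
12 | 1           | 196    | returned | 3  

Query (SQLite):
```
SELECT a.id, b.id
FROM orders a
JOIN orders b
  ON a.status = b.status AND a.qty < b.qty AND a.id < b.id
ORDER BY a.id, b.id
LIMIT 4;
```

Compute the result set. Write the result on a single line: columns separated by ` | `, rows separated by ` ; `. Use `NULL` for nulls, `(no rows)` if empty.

Pairs (a,b) with same status, a.qty < b.qty, a.id < b.id.
status groups: archived:{4,6} draft:{1,11} returned:{2,12} shipped:{3,5,7,8,9,10}
Ordered by (a.id, b.id); first 4.

1 | 11 ; 3 | 10 ; 4 | 6 ; 5 | 7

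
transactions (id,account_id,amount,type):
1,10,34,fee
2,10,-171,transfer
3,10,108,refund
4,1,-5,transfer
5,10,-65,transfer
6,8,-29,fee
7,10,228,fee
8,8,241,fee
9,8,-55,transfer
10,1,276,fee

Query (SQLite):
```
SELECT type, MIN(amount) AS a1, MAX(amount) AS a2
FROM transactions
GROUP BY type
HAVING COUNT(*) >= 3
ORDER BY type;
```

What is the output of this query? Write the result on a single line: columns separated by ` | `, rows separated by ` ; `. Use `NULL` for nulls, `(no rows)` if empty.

fee | -29 | 276 ; transfer | -171 | -5

Group transactions by type.
Per group compute: MIN(amount), MAX(amount).
HAVING: drop groups with fewer than 3 rows.
  fee: ids {1, 6, 7, 8, 10} → MIN(amount)=-29, MAX(amount)=276
  refund: ids {3} → MIN(amount)=108, MAX(amount)=108
  transfer: ids {2, 4, 5, 9} → MIN(amount)=-171, MAX(amount)=-5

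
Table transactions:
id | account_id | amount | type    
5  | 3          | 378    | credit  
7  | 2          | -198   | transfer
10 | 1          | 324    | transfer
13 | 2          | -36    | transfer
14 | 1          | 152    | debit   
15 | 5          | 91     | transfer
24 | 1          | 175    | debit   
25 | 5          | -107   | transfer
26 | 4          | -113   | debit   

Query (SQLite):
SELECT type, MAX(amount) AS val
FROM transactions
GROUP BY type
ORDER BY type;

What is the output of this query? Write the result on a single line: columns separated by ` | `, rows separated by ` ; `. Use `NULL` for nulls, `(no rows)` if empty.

Partition transactions by type; compute MAX(amount) within each group.
  credit: ids {5} → MAX(amount)=378
  debit: ids {14, 24, 26} → MAX(amount)=175
  transfer: ids {7, 10, 13, 15, 25} → MAX(amount)=324

credit | 378 ; debit | 175 ; transfer | 324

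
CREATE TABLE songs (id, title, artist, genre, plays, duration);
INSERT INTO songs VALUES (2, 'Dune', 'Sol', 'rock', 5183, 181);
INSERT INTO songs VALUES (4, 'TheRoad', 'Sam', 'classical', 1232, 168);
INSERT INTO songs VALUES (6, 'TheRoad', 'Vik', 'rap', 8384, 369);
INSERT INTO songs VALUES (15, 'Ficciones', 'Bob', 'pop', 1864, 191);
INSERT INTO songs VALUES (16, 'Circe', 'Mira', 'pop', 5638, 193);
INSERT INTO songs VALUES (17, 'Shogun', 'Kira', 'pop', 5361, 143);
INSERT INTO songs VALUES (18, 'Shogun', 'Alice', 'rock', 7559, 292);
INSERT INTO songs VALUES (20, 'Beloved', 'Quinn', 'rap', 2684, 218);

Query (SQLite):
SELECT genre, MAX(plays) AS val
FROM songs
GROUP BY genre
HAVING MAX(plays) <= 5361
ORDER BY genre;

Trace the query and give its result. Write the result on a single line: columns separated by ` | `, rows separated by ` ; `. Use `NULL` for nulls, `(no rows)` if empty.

classical | 1232

Partition songs by genre; compute MAX(plays) within each group.
HAVING: keep groups where MAX(plays) <= 5361.
  classical: ids {4} → MAX(plays)=1232
  pop: ids {15, 16, 17} → MAX(plays)=5638
  rap: ids {6, 20} → MAX(plays)=8384
  rock: ids {2, 18} → MAX(plays)=7559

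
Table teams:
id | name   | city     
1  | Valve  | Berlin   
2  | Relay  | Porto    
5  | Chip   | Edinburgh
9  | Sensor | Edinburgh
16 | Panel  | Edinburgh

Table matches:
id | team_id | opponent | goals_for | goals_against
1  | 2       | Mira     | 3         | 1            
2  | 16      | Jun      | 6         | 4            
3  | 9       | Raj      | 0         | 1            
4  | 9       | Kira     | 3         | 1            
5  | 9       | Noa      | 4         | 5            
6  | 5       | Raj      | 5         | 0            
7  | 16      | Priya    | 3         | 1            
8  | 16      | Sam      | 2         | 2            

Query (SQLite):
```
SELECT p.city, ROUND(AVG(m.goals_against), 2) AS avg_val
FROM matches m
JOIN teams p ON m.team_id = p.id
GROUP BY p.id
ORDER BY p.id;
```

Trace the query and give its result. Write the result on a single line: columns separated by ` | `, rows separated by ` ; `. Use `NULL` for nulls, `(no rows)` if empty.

Porto | 1 ; Edinburgh | 0 ; Edinburgh | 2.33 ; Edinburgh | 2.33

Join each matches row to its teams via team_id.
Group joined rows by teams.id; compute ROUND(AVG(m.goals_against), 2) per group.
  2: ids {1} → ROUND(AVG(m.goals_against), 2)=1
  5: ids {6} → ROUND(AVG(m.goals_against), 2)=0
  9: ids {3, 4, 5} → ROUND(AVG(m.goals_against), 2)=2.33
  16: ids {2, 7, 8} → ROUND(AVG(m.goals_against), 2)=2.33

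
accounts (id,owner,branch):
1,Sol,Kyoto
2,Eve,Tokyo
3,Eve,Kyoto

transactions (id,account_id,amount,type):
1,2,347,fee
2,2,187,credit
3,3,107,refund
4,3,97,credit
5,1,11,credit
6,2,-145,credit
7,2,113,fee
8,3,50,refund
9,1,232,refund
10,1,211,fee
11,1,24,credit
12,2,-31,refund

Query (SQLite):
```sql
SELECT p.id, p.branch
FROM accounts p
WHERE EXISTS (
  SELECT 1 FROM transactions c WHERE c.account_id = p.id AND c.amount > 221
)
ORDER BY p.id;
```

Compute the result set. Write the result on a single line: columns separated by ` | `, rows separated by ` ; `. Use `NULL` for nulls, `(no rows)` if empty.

1 | Kyoto ; 2 | Tokyo

For each accounts row, check whether any transactions with matching account_id has amount > 221.
Keep rows where that is true.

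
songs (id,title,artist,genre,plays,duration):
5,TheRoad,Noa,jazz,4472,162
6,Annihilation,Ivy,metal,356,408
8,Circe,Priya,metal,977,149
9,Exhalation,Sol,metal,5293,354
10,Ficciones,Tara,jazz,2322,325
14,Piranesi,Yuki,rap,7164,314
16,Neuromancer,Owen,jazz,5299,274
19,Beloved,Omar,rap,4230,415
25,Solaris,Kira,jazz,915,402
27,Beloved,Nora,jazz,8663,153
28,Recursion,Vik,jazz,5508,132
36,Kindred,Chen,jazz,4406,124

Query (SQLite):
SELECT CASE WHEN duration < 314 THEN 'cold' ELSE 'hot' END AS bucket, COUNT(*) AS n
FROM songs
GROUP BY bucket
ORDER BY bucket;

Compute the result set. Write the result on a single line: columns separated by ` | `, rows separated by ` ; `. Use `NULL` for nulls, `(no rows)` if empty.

Bucket rows by duration < 314 → 'cold' else 'hot'; count each bucket.

cold | 6 ; hot | 6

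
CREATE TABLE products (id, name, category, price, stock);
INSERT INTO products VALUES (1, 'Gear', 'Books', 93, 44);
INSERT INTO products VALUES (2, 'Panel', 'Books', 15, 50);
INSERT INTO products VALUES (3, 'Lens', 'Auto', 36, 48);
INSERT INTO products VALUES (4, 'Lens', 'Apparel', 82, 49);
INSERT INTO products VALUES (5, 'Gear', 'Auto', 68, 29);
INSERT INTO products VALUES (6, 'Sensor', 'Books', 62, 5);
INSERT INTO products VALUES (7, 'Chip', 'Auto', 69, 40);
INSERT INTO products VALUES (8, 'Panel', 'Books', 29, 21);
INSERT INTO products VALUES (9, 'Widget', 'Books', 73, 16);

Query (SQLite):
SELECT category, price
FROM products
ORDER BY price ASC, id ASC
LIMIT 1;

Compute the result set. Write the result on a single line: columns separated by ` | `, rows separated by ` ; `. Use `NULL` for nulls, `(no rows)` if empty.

Books | 15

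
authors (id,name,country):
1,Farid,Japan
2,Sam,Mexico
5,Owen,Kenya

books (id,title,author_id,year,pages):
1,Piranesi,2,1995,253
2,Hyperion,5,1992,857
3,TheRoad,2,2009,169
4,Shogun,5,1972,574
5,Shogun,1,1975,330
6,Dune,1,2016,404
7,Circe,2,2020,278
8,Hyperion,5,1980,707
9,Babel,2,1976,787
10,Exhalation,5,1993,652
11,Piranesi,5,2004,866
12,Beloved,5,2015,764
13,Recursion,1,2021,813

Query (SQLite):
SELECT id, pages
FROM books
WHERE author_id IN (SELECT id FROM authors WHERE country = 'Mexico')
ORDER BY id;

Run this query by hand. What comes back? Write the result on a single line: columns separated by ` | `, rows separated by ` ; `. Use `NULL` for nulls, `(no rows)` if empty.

1 | 253 ; 3 | 169 ; 7 | 278 ; 9 | 787

Inner query: authors.id where country = 'Mexico'.
Outer: keep books rows whose author_id is in that set.
Inner query → {2}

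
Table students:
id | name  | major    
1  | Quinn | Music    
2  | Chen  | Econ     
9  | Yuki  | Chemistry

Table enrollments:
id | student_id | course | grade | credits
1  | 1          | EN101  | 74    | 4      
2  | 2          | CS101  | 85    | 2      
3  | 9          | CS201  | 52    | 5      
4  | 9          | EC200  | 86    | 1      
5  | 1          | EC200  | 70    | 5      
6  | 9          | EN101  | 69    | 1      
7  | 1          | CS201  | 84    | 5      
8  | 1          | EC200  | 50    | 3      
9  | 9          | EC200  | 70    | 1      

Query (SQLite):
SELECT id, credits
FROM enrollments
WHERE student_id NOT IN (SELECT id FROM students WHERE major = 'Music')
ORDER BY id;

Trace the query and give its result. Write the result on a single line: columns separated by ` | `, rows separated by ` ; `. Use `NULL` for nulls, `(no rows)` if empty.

2 | 2 ; 3 | 5 ; 4 | 1 ; 6 | 1 ; 9 | 1

Inner query: students.id where major = 'Music'.
Outer: keep enrollments rows whose student_id is not in that set.
Inner query → {1}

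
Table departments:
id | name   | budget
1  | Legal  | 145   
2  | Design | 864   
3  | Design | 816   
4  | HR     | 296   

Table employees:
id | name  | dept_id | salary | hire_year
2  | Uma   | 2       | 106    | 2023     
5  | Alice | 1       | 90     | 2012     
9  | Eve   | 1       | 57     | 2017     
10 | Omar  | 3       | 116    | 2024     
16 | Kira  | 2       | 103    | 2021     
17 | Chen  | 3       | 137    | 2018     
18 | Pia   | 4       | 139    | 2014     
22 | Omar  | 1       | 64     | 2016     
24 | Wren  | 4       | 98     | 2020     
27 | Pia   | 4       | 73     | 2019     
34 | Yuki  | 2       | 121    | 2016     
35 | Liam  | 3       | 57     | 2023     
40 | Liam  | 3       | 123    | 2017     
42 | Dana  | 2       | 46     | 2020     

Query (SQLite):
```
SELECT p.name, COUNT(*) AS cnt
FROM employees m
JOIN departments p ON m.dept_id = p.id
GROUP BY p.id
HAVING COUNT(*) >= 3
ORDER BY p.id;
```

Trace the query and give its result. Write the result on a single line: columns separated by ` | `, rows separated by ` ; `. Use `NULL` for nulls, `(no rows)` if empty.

Legal | 3 ; Design | 4 ; Design | 4 ; HR | 3

Join each employees row to its departments via dept_id.
Group joined rows by departments.id; compute COUNT(*) per group.
HAVING: keep groups with count ≥ 3.
  1: ids {5, 9, 22} → COUNT(*)=3
  2: ids {2, 16, 34, 42} → COUNT(*)=4
  3: ids {10, 17, 35, 40} → COUNT(*)=4
  4: ids {18, 24, 27} → COUNT(*)=3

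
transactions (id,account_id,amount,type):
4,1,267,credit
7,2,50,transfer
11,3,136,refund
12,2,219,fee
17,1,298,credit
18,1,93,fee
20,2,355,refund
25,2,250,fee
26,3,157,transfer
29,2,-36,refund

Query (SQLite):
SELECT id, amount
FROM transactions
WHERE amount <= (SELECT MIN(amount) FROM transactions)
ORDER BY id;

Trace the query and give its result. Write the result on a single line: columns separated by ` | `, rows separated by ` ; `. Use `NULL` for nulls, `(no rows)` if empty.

29 | -36

Scalar subquery: MIN(amount) over all transactions rows = -36.
Keep rows where amount <= that value.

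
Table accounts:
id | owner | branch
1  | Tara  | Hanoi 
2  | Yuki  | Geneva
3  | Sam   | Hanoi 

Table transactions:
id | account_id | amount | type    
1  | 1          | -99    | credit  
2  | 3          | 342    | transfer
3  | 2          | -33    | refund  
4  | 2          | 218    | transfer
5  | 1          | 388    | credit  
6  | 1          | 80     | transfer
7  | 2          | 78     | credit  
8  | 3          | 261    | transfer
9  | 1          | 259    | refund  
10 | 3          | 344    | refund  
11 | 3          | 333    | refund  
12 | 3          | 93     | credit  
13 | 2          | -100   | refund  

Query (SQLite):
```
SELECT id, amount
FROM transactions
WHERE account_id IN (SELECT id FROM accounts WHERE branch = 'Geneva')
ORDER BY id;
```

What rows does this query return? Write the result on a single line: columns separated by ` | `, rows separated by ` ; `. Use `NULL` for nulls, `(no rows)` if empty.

3 | -33 ; 4 | 218 ; 7 | 78 ; 13 | -100

Inner query: accounts.id where branch = 'Geneva'.
Outer: keep transactions rows whose account_id is in that set.
Inner query → {2}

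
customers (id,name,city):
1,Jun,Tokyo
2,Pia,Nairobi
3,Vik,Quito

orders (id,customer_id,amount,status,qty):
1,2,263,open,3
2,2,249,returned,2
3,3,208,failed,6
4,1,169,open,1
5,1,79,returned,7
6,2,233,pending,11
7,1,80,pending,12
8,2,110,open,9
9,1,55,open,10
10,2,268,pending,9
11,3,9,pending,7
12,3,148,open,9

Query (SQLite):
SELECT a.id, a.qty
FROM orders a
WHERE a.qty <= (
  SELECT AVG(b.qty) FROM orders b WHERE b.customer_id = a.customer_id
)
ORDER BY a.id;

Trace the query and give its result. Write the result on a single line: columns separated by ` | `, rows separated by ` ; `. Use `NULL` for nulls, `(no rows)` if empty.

1 | 3 ; 2 | 2 ; 3 | 6 ; 4 | 1 ; 5 | 7 ; 11 | 7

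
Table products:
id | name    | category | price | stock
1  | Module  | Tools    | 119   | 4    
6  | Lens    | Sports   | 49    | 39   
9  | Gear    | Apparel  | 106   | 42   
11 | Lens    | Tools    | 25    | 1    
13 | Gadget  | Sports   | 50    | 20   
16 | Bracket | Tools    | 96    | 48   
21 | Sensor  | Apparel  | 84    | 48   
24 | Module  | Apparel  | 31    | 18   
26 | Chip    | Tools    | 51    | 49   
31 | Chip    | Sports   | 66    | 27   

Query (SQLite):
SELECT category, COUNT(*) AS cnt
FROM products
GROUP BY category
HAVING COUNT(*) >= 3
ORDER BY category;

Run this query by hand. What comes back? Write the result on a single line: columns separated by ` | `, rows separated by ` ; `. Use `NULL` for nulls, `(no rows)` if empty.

Partition products by category; compute COUNT(*) within each group.
HAVING: keep groups with count ≥ 3.
  Apparel: ids {9, 21, 24} → COUNT(*)=3
  Sports: ids {6, 13, 31} → COUNT(*)=3
  Tools: ids {1, 11, 16, 26} → COUNT(*)=4

Apparel | 3 ; Sports | 3 ; Tools | 4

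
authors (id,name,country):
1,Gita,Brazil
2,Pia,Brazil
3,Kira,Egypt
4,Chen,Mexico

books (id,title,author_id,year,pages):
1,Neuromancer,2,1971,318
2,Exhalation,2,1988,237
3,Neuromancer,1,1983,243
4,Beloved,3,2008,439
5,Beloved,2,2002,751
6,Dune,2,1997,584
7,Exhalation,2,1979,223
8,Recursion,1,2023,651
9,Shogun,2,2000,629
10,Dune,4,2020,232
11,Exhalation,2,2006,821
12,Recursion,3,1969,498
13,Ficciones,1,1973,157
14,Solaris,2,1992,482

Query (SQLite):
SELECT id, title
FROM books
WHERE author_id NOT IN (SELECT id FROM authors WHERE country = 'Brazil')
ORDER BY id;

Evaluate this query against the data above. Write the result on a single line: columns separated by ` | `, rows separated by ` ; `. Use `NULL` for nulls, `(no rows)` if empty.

4 | Beloved ; 10 | Dune ; 12 | Recursion

Inner query: authors.id where country = 'Brazil'.
Outer: keep books rows whose author_id is not in that set.
Inner query → {1, 2}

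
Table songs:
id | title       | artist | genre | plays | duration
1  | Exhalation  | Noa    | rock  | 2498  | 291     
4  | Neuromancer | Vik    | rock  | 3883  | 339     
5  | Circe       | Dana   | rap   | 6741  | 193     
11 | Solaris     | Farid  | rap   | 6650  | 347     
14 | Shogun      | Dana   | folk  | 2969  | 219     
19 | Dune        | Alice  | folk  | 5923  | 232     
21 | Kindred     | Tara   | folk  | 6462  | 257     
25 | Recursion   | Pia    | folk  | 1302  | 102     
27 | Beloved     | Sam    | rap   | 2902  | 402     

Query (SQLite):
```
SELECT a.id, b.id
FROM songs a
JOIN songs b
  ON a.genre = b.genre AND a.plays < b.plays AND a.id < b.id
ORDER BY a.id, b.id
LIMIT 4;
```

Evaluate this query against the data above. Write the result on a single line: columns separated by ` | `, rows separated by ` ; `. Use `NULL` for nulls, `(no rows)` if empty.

1 | 4 ; 14 | 19 ; 14 | 21 ; 19 | 21

Pairs (a,b) with same genre, a.plays < b.plays, a.id < b.id.
genre groups: folk:{14,19,21,25} rap:{5,11,27} rock:{1,4}
Ordered by (a.id, b.id); first 4.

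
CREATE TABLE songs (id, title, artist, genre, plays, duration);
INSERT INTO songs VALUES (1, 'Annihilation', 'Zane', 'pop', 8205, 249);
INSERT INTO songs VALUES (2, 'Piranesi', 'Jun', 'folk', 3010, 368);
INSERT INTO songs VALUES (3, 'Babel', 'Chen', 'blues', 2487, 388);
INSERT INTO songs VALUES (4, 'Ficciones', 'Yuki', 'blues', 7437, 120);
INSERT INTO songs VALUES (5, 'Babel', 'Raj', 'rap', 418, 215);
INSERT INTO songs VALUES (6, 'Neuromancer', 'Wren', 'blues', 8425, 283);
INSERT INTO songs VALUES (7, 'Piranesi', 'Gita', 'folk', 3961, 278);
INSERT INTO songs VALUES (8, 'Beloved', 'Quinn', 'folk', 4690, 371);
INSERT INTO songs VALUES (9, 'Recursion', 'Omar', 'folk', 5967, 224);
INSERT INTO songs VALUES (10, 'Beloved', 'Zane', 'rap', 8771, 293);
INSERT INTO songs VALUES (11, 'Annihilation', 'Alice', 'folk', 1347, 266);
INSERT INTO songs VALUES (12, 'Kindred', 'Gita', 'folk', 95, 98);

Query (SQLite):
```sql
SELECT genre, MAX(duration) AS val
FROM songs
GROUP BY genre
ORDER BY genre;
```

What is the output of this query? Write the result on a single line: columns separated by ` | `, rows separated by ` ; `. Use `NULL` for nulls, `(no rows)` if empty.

blues | 388 ; folk | 371 ; pop | 249 ; rap | 293

Partition songs by genre; compute MAX(duration) within each group.
  blues: ids {3, 4, 6} → MAX(duration)=388
  folk: ids {2, 7, 8, 9, 11, 12} → MAX(duration)=371
  pop: ids {1} → MAX(duration)=249
  rap: ids {5, 10} → MAX(duration)=293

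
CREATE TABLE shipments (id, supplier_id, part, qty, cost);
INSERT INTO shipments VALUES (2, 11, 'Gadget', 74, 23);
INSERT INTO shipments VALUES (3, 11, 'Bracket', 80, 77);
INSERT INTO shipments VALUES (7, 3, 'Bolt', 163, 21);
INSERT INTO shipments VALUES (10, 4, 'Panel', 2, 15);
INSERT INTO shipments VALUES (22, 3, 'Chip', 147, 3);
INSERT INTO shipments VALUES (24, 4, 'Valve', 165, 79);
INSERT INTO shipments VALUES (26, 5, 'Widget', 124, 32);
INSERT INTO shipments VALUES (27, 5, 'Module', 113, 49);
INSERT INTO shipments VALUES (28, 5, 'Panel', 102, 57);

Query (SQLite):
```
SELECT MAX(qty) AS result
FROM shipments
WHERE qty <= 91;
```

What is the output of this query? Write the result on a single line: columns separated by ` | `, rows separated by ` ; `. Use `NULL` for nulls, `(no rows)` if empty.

Rows where qty <= 91 → qty values: [74, 80, 2].
MAX of non-NULL values = 80.

80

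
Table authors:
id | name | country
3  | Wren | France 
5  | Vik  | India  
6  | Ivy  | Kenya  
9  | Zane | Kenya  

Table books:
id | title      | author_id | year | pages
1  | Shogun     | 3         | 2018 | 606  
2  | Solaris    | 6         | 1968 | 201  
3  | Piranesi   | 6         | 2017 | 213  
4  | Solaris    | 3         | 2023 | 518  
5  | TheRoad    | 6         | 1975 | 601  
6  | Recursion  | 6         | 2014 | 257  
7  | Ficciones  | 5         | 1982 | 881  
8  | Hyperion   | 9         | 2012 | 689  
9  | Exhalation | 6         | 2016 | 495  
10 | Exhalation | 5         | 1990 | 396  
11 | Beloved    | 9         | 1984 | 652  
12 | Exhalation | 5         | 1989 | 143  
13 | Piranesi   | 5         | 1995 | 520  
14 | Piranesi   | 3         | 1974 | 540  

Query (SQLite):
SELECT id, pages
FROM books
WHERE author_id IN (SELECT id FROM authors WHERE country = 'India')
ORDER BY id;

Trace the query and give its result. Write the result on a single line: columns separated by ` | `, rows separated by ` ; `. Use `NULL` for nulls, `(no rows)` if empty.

Inner query: authors.id where country = 'India'.
Outer: keep books rows whose author_id is in that set.
Inner query → {5}

7 | 881 ; 10 | 396 ; 12 | 143 ; 13 | 520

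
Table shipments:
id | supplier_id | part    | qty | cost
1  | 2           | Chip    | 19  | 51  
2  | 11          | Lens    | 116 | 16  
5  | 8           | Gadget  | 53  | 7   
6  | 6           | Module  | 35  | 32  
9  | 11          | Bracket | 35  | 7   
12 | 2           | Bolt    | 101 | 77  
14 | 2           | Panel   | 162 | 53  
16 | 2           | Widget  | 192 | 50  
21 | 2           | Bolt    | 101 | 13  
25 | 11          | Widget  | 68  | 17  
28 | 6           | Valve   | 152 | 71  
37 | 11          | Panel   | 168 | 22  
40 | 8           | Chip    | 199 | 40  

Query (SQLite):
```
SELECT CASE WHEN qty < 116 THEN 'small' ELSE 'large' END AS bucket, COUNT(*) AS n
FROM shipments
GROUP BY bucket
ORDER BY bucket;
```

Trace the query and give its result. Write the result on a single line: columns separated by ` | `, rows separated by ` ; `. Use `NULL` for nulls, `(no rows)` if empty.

large | 6 ; small | 7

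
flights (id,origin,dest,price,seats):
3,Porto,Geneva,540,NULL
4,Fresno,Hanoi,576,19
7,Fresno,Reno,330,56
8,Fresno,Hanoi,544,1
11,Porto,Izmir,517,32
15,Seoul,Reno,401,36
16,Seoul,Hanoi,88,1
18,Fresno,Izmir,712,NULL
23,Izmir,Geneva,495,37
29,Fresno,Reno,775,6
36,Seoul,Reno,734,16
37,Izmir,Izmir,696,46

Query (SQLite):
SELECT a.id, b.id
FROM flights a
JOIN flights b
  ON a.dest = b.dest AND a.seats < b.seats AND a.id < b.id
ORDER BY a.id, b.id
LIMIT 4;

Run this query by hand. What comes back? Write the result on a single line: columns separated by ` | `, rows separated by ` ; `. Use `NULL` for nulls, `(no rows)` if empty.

Pairs (a,b) with same dest, a.seats < b.seats, a.id < b.id.
dest groups: Geneva:{3,23} Hanoi:{4,8,16} Izmir:{11,18,37} Reno:{7,15,29,36}
Ordered by (a.id, b.id); first 4.

11 | 37 ; 29 | 36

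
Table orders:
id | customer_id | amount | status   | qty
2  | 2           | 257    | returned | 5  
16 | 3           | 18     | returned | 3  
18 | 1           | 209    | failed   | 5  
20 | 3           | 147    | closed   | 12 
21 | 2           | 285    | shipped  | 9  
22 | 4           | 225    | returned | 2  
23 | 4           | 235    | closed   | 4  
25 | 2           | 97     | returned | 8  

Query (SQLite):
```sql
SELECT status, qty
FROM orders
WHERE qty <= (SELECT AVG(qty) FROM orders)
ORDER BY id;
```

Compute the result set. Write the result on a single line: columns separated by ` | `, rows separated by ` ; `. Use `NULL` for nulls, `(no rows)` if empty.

Scalar subquery: AVG(qty) over all orders rows = 6.0.
Keep rows where qty <= that value.

returned | 5 ; returned | 3 ; failed | 5 ; returned | 2 ; closed | 4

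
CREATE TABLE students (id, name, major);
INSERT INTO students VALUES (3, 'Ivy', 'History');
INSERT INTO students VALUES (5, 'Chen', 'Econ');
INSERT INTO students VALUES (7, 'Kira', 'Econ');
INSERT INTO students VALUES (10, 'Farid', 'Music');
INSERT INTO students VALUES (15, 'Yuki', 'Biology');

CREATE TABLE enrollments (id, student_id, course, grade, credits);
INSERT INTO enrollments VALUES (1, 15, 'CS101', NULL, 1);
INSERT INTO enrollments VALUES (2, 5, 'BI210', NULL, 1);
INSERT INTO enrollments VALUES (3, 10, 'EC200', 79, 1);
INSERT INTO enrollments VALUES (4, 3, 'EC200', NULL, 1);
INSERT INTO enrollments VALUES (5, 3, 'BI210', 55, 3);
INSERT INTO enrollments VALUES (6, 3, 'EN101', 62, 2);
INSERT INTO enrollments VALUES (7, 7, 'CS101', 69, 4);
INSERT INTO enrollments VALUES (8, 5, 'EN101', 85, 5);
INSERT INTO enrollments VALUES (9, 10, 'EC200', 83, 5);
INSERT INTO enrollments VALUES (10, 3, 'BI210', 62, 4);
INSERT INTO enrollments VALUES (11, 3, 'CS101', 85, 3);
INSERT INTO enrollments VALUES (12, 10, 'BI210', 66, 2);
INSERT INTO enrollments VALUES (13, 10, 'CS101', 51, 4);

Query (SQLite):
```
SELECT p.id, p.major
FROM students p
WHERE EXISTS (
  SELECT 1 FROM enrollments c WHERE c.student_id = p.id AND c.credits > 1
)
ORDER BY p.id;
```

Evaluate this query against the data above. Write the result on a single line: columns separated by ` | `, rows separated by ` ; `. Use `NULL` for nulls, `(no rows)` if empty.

3 | History ; 5 | Econ ; 7 | Econ ; 10 | Music

For each students row, check whether any enrollments with matching student_id has credits > 1.
Keep rows where that is true.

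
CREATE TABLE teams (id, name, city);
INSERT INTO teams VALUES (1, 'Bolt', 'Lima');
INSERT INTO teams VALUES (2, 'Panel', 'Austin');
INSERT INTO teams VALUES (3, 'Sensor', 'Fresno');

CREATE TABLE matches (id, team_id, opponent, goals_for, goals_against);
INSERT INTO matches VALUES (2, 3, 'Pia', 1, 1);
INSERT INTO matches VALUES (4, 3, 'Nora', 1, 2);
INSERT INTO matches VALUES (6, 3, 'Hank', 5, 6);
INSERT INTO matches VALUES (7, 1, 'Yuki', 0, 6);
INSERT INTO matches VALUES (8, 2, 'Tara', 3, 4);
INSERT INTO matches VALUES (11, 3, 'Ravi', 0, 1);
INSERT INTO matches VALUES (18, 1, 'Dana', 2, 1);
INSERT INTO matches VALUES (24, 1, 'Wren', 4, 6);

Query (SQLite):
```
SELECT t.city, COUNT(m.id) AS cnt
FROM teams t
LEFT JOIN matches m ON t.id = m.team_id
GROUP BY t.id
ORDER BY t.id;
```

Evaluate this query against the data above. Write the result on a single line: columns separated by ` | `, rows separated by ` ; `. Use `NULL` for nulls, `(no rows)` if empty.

Lima | 3 ; Austin | 1 ; Fresno | 4

LEFT JOIN keeps every teams row; unmatched ones get NULL for matches columns.
Group by teams.id and compute COUNT(m.id). COUNT(col) of an all-NULL group is 0.
  1: ids {7, 18, 24} → COUNT(m.id)=3
  2: ids {8} → COUNT(m.id)=1
  3: ids {2, 4, 6, 11} → COUNT(m.id)=4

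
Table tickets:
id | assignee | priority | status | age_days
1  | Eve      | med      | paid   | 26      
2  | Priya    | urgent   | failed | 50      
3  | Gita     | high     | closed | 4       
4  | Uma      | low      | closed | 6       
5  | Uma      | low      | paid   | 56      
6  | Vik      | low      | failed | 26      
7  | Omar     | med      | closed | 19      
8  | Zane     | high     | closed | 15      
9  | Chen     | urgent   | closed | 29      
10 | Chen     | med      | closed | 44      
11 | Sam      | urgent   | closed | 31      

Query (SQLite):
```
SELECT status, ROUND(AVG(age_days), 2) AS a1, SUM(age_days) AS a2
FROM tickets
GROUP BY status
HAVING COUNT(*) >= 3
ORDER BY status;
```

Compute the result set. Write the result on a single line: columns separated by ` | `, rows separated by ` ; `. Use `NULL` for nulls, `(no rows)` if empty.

Group tickets by status.
Per group compute: ROUND(AVG(age_days), 2), SUM(age_days).
HAVING: drop groups with fewer than 3 rows.
  closed: ids {3, 4, 7, 8, 9, 10, 11} → ROUND(AVG(age_days), 2)=21.14, SUM(age_days)=148
  failed: ids {2, 6} → ROUND(AVG(age_days), 2)=38, SUM(age_days)=76
  paid: ids {1, 5} → ROUND(AVG(age_days), 2)=41, SUM(age_days)=82

closed | 21.14 | 148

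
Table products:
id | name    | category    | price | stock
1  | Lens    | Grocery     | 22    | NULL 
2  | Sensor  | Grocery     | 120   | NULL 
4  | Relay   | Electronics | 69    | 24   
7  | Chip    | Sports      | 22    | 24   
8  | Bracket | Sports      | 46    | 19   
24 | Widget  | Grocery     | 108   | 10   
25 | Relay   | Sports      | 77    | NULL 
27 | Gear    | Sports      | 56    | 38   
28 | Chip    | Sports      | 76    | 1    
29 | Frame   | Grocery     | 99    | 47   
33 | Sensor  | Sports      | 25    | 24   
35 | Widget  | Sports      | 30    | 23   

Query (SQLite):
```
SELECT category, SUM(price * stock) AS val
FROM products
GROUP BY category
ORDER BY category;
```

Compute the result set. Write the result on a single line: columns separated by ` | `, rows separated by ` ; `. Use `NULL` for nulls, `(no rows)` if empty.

Electronics | 1656 ; Grocery | 5733 ; Sports | 4896

For each row compute price * stock.
Group by category; take SUM of the expression per group.
  Electronics: ids {4} → SUM(price * stock)=1656
  Grocery: ids {1, 2, 24, 29} → SUM(price * stock)=5733
  Sports: ids {7, 8, 25, 27, 28, 33, 35} → SUM(price * stock)=4896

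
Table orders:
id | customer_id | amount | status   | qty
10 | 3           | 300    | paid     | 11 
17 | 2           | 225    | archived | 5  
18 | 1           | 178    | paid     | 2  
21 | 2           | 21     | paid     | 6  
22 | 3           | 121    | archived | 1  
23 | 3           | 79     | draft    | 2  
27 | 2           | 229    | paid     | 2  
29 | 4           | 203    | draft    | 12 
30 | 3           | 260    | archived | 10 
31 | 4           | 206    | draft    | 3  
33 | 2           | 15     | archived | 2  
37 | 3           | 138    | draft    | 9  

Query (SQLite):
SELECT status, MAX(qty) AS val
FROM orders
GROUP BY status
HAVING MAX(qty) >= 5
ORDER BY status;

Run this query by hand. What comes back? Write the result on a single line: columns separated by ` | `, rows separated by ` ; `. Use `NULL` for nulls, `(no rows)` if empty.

archived | 10 ; draft | 12 ; paid | 11

Partition orders by status; compute MAX(qty) within each group.
HAVING: keep groups where MAX(qty) >= 5.
  archived: ids {17, 22, 30, 33} → MAX(qty)=10
  draft: ids {23, 29, 31, 37} → MAX(qty)=12
  paid: ids {10, 18, 21, 27} → MAX(qty)=11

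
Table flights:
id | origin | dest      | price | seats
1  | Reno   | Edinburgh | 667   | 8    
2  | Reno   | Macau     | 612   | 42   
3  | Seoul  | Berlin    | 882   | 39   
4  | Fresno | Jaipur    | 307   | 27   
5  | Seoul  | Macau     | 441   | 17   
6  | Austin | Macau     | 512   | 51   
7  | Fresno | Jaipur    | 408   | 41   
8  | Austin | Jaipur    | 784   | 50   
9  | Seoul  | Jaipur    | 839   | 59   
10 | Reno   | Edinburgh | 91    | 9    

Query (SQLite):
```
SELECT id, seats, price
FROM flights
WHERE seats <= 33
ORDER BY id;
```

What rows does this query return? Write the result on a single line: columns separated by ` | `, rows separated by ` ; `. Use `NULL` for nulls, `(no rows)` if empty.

seats <= 33: ids {1, 4, 5, 10}

1 | 8 | 667 ; 4 | 27 | 307 ; 5 | 17 | 441 ; 10 | 9 | 91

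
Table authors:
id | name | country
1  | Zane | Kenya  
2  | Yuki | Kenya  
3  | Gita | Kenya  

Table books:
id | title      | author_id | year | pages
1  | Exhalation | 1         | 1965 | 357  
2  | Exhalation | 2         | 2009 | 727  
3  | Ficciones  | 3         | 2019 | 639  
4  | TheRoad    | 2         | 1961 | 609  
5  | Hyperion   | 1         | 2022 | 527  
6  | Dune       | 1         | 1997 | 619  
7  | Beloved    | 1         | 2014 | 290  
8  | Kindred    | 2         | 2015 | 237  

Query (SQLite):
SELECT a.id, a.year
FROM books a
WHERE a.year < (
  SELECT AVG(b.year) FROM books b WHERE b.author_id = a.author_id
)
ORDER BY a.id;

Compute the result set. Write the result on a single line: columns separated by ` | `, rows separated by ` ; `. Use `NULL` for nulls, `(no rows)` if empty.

1 | 1965 ; 4 | 1961 ; 6 | 1997

For each books row a, compute AVG(year) over rows sharing a.author_id.
Keep row a if a.year < that per-group AVG.
  author_id=1: AVG(year) = 1999.5
  author_id=2: AVG(year) = 1995.0
  author_id=3: AVG(year) = 2019.0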